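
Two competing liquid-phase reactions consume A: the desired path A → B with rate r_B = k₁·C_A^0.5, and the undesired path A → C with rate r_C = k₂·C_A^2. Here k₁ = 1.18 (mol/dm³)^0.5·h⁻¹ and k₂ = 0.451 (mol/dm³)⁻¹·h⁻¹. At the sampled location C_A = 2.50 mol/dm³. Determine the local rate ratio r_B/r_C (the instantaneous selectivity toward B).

0.662

S_{B/C} = r_B/r_C = (k₁·C_A^0.5)/(k₂·C_A^2) = (k₁/k₂)·C_A^-1.5.
= (1.18×2.500^0.5) / (0.451×2.500^2) = 1.866/2.819 = 0.662.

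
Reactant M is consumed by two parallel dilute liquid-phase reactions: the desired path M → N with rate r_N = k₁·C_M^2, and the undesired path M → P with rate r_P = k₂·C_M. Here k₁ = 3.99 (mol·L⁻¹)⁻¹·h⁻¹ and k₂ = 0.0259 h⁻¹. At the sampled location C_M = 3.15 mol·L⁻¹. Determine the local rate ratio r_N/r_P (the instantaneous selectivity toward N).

S_{N/P} = r_N/r_P = (k₁·C_M^2)/(k₂·C_M) = (k₁/k₂)·C_M.
= (3.99×3.150^2) / (0.0259×3.150) = 39.59/0.08158 = 485.
Since the desired path is higher order in M, keeping C_M high (PFR or concentrated feed) favours N.

485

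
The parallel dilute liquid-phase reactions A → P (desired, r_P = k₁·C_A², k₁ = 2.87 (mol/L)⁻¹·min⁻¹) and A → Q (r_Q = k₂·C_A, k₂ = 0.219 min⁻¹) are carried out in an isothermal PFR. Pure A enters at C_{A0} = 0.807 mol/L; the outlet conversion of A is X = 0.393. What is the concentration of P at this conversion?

C_A = C_{A0}(1−X) = 0.4898 mol/L.
Along a PFR/batch, dC_Q/dC_A = −r_Q/(r_P+r_Q) = −k₂/(k₂+k₁·C_A).
Integrating from C_{A0} to C_A: C_Q = (0.219/2.87)·ln[(0.219+2.87·0.807)/(0.219+2.87·0.490)] = 0.07631·ln(2.535/1.625) = 0.03394 mol/L.
Then C_P = (C_{A0}−C_A) − C_Q = 0.3172 − 0.03394 = 0.2832 mol/L.

0.283 mol/L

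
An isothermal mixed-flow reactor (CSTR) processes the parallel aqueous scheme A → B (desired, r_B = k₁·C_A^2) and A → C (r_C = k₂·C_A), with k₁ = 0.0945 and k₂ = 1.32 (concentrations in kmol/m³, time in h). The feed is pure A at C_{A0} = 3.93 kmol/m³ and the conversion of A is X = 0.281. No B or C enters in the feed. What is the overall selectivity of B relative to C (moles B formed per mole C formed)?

0.202

Exit C_A = C_{A0}(1−X) = 3.93×0.719 = 2.826 kmol/m³.
A CSTR operates uniformly at the exit composition, giving r_B = 0.7545 and r_C = 3.730 (each k·C_A^n at C_A = 2.826).
Overall selectivity = C_B/C_C = r_Bτ/(r_Cτ) = r_B/r_C = 0.202.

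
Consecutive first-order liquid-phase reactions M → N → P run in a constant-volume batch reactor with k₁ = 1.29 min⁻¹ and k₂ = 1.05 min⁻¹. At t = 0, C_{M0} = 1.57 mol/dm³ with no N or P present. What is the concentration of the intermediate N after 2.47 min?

0.282 mol/dm³

The intermediate concentration in a first-order A→B→C sequence is C_N = k₁C_{M0}(e^(−k₁t) − e^(−k₂t))/(k₂−k₁).
e^(−k₁t) = e^(−1.29×2.47) = e^(−3.186) = 0.04132; e^(−k₂t) = e^(−2.594) = 0.07476.
C_N = 1.29×1.57/(1.05−1.29) × (0.04132−0.07476) = (-8.439)×(-0.03343) = 0.2821 mol/dm³.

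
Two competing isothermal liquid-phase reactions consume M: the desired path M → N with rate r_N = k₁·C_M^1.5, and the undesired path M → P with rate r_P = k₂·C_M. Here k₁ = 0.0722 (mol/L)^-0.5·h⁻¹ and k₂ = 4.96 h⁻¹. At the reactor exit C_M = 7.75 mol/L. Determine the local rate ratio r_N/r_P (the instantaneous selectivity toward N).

S_{N/P} = r_N/r_P = (k₁·C_M^1.5)/(k₂·C_M) = (k₁/k₂)·C_M^0.5.
= (0.0722×7.750^1.5) / (4.96×7.750) = 1.558/38.44 = 0.0405.
Since the desired path is higher order in M, keeping C_M high (PFR or concentrated feed) favours N.

0.0405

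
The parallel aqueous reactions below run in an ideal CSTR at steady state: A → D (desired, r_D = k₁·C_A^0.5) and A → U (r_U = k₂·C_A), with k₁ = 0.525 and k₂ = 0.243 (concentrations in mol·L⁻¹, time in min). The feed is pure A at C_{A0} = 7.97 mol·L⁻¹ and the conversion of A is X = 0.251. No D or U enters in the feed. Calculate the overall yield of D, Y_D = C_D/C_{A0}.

0.118

Exit C_A = C_{A0}(1−X) = 7.97×0.749 = 5.970 mol·L⁻¹.
In a CSTR the entire volume is at exit conditions, so r_D = 0.525×5.970^0.5 = 1.283 and r_U = 0.243×5.970 = 1.451.
Fraction of consumed A going to D: r_D/(r_D+r_U) = 0.4693.
C_D = 0.4693·C_{A0}·X = 0.4693×7.97×0.251 = 0.939 mol·L⁻¹; Y_D = C_D/C_{A0} = 0.118.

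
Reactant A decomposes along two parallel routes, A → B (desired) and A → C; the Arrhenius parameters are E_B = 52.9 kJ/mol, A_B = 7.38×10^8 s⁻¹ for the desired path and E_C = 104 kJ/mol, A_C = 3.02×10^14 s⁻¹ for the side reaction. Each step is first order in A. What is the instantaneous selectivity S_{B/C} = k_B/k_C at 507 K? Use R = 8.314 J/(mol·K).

With equal orders, S_{B/C} = k_B/k_C = (A_B/A_C)·exp[(E_C−E_B)/(RT)].
(E_C−E_B)/(RT) = (104−52.9)×10³/(8.314×507) = 51100/4215 = 12.12.
k_B/k_C = (7.38×10^8/3.02×10^14)·exp(12.12) = 2.444×10^-6 × 1.840×10^5 = 0.450.
Since E_B < E_C, lowering the temperature improves selectivity toward B.

0.450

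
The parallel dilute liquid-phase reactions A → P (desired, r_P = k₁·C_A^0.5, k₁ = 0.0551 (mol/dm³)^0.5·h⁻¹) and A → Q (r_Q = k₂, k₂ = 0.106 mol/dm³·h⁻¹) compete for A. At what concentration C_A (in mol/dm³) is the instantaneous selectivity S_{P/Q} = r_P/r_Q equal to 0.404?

0.604 mol/dm³

S_{P/Q} = (k₁/k₂)·C_A^0.5 ⇒ C_A = (S·k₂/k₁)^(2).
= (0.404×0.106/0.0551)^(2) = (0.7772)^(2) = 0.604 mol/dm³.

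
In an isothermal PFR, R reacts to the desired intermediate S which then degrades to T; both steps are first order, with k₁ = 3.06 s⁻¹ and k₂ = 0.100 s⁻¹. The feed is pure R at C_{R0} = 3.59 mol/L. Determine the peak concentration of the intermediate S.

3.20 mol/L

At the optimum, C_{S,max}/C_{R0} = (k₁/k₂)^[k₂/(k₂−k₁)].
= (3.06/0.100)^(0.100/(0.100−3.06)) = (30.60)^(-0.03378) = 0.8909.
C_{S,max} = 0.8909×3.59 = 3.20 mol/L.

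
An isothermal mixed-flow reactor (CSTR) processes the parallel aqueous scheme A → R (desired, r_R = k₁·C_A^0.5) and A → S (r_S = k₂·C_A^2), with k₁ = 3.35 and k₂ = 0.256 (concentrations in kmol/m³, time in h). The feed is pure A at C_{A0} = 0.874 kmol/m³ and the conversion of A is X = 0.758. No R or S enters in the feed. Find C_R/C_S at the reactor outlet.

Exit C_A = C_{A0}(1−X) = 0.874×0.242 = 0.2115 kmol/m³.
Rates in a CSTR are evaluated at the outlet concentration: r_R = 3.35×0.2115^0.5 = 1.541, r_S = 0.256×0.2115^2 = 0.01145.
Overall selectivity = C_R/C_S = r_Rτ/(r_Sτ) = r_R/r_S = 135.

135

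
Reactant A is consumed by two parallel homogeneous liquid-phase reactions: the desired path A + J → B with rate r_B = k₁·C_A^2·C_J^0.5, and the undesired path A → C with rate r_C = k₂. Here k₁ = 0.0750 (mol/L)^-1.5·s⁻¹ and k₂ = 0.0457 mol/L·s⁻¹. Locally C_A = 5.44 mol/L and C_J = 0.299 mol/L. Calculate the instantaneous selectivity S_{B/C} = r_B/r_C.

S_{B/C} = r_B/r_C = (k₁·C_A^2·C_J^0.5)/(k₂) = (k₁/k₂)·C_A^2·C_J^0.5.
= (0.0750×5.440^2×0.2990^0.5) / (0.0457) = 1.214/0.04570 = 26.6.
Since the desired path is higher order in A, keeping C_A high (PFR or concentrated feed) favours B.

26.6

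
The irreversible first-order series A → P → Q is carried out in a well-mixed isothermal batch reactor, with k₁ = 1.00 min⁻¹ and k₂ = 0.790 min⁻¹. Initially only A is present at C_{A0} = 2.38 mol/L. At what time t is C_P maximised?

Setting dC_P/dt = 0 gives t_opt = ln(k₂/k₁)/(k₂−k₁).
= ln(0.790/1.00)/(0.790−1.00) = ln(0.7900)/-0.2100 = -0.2357/-0.2100 = 1.12 min.

1.12 min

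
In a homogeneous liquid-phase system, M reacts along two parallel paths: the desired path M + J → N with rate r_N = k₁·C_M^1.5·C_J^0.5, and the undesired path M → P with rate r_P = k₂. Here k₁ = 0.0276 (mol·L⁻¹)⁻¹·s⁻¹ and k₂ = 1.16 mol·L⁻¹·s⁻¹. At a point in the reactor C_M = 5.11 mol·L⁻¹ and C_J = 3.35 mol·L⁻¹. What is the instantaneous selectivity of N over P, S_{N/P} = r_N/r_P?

0.503

S_{N/P} = r_N/r_P = (k₁·C_M^1.5·C_J^0.5)/(k₂) = (k₁/k₂)·C_M^1.5·C_J^0.5.
= (0.0276×5.110^1.5×3.350^0.5) / (1.16) = 0.5835/1.160 = 0.503.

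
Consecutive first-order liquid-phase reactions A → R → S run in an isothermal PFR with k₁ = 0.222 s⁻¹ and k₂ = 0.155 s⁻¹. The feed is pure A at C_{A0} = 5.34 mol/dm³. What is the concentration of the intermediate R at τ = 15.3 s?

For first-order series with pure A initially, C_R(τ) = k₁C_{A0}/(k₂−k₁)·(e^(−k₁τ) − e^(−k₂τ)).
e^(−k₁τ) = e^(−0.222×15.3) = e^(−3.397) = 0.03349; e^(−k₂τ) = e^(−2.372) = 0.09334.
C_R = 0.222×5.34/(0.155−0.222) × (0.03349−0.09334) = (-17.69)×(-0.05985) = 1.059 mol/dm³.

1.06 mol/dm³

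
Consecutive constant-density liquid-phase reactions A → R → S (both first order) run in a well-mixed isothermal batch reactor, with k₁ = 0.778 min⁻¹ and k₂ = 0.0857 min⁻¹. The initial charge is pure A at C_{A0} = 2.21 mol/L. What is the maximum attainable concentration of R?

1.68 mol/L

At the optimum, C_{R,max}/C_{A0} = (k₁/k₂)^[k₂/(k₂−k₁)].
= (0.778/0.0857)^(0.0857/(0.0857−0.778)) = (9.078)^(-0.1238) = 0.7610.
C_{R,max} = 0.7610×2.21 = 1.68 mol/L.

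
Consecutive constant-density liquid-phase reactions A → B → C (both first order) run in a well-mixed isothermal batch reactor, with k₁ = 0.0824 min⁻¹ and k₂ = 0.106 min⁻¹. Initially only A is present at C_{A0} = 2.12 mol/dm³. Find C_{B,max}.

0.684 mol/dm³

For a first-order series the maximum intermediate yield is C_{B,max}/C_{A0} = (k₁/k₂)^[k₂/(k₂−k₁)].
= (0.0824/0.106)^(0.106/(0.106−0.0824)) = (0.7774)^(4.492) = 0.3226.
C_{B,max} = 0.3226×2.12 = 0.684 mol/dm³.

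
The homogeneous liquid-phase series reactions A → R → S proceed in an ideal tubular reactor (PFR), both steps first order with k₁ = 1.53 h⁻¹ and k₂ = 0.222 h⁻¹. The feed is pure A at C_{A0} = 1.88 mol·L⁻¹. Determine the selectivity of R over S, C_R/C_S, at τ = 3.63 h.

1.08

The intermediate concentration in a first-order A→B→C sequence is C_R = k₁C_{A0}(e^(−k₁τ) − e^(−k₂τ))/(k₂−k₁).
e^(−k₁τ) = e^(−1.53×3.63) = e^(−5.554) = 0.003872; e^(−k₂τ) = e^(−0.8059) = 0.4467.
C_R = 1.53×1.88/(0.222−1.53) × (0.003872−0.4467) = (-2.199)×(-0.4428) = 0.9738 mol·L⁻¹.
C_A = C_{A0}e^(−k₁τ) = 0.007280 mol·L⁻¹, so C_S = C_{A0}−C_A−C_R = 0.8989 mol·L⁻¹; C_R/C_S = 1.08.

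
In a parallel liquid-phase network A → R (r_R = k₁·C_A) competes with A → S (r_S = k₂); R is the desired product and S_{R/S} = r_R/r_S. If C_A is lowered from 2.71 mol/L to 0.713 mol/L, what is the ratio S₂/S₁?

S_{R/S} = (k₁/k₂)·C_A, so S₂/S₁ = (C_{A,2}/C_{A,1}).
= 0.713/2.71 = 0.263.

0.263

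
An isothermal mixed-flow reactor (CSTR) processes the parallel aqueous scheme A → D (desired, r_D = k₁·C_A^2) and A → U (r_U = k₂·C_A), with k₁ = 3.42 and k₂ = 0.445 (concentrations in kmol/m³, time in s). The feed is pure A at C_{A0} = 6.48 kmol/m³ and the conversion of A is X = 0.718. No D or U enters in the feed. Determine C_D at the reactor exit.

Exit C_A = C_{A0}(1−X) = 6.48×0.282 = 1.827 kmol/m³.
Rates in a CSTR are evaluated at the outlet concentration: r_D = 3.42×1.827^2 = 11.42, r_U = 0.445×1.827 = 0.8132.
Fraction of consumed A going to D: r_D/(r_D+r_U) = 0.9335.
C_D = 0.9335·C_{A0}·X = 0.9335×6.48×0.718 = 4.34 kmol/m³.

4.34 kmol/m³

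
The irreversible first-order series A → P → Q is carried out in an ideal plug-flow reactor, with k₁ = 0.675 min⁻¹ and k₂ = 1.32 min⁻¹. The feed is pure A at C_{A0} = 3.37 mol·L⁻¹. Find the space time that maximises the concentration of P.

The intermediate peaks when r₁ = r₂, i.e. k₁e^(−k₁τ) = k₂e^(−k₂τ), giving τ_opt = ln(k₂/k₁)/(k₂−k₁).
= ln(1.32/0.675)/(1.32−0.675) = ln(1.956)/0.6450 = 0.6707/0.6450 = 1.04 min.

1.04 min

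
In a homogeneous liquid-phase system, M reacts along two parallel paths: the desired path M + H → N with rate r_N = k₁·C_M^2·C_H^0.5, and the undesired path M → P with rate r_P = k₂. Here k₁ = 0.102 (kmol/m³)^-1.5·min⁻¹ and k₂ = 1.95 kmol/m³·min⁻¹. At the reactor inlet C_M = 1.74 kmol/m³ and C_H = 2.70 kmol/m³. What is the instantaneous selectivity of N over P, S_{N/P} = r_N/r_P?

0.260

S_{N/P} = r_N/r_P = (k₁·C_M^2·C_H^0.5)/(k₂) = (k₁/k₂)·C_M^2·C_H^0.5.
= (0.102×1.740^2×2.700^0.5) / (1.95) = 0.5074/1.950 = 0.260.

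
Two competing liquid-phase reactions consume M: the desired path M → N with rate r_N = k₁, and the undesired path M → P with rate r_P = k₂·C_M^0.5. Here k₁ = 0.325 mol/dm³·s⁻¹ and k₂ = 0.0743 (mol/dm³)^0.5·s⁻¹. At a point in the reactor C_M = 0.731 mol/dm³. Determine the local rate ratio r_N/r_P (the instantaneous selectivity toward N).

5.12

S_{N/P} = r_N/r_P = (k₁)/(k₂·C_M^0.5) = (k₁/k₂)·C_M^-0.5.
= (0.325) / (0.0743×0.7310^0.5) = 0.3250/0.06353 = 5.12.
The undesired path is higher order in M, so low C_M (CSTR or dilute feed) favours N.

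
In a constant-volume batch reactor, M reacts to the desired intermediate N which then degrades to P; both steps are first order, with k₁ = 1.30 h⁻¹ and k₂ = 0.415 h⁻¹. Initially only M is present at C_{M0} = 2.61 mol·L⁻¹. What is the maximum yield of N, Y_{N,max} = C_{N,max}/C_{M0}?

0.585

For a first-order series the maximum intermediate yield is C_{N,max}/C_{M0} = (k₁/k₂)^[k₂/(k₂−k₁)].
= (1.30/0.415)^(0.415/(0.415−1.30)) = (3.133)^(-0.4689) = 0.5854.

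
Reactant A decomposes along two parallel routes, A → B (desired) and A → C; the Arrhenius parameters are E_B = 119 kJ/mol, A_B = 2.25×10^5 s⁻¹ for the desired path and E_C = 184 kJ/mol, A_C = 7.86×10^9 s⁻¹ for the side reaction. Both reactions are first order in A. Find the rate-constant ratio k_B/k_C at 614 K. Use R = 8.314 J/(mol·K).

Since both paths have the same order in A, the concentration cancels and S_{B/C} = k_B/k_C = (A_B/A_C)·exp[(E_C−E_B)/(RT)].
(E_C−E_B)/(RT) = (184−119)×10³/(8.314×614) = 65000/5105 = 12.73.
k_B/k_C = (2.25×10^5/7.86×10^9)·exp(12.73) = 2.863×10^-5 × 3.388×10^5 = 9.70.

9.70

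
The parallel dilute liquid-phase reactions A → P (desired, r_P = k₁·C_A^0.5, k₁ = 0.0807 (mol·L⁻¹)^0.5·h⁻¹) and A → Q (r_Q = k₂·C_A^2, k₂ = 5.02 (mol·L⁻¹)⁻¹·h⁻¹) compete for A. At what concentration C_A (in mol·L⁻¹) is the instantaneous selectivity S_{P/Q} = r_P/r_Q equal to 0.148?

S_{P/Q} = (k₁/k₂)·C_A^-1.5 ⇒ C_A = (S·k₂/k₁)^(1/(-1.5)).
= (0.148×5.02/0.0807)^(-0.6667) = (9.206)^(-0.6667) = 0.228 mol·L⁻¹.

0.228 mol·L⁻¹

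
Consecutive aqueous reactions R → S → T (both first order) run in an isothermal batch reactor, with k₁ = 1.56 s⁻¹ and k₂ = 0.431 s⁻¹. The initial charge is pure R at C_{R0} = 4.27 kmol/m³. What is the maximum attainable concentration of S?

Evaluating C_S at t_opt = ln(k₂/k₁)/(k₂−k₁) gives C_{S,max}/C_{R0} = (k₁/k₂)^[k₂/(k₂−k₁)].
= (1.56/0.431)^(0.431/(0.431−1.56)) = (3.619)^(-0.3818) = 0.6120.
C_{S,max} = 0.6120×4.27 = 2.61 kmol/m³.

2.61 kmol/m³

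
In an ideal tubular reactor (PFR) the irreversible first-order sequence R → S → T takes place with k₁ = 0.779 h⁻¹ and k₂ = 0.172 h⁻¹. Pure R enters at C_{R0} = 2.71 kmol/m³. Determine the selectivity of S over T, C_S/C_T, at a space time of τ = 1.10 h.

The intermediate concentration in a first-order A→B→C sequence is C_S = k₁C_{R0}(e^(−k₁τ) − e^(−k₂τ))/(k₂−k₁).
e^(−k₁τ) = e^(−0.779×1.10) = e^(−0.8569) = 0.4245; e^(−k₂τ) = e^(−0.1892) = 0.8276.
C_S = 0.779×2.71/(0.172−0.779) × (0.4245−0.8276) = (-3.478)×(-0.4031) = 1.402 kmol/m³.
C_R = C_{R0}e^(−k₁τ) = 1.150 kmol/m³, so C_T = C_{R0}−C_R−C_S = 0.1576 kmol/m³; C_S/C_T = 8.90.

8.90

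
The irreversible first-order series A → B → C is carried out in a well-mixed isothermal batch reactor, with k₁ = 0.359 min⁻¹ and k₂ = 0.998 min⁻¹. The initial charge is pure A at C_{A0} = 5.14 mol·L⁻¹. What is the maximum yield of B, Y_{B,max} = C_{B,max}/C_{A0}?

0.203

Evaluating C_B at t_opt = ln(k₂/k₁)/(k₂−k₁) gives C_{B,max}/C_{A0} = (k₁/k₂)^[k₂/(k₂−k₁)].
= (0.359/0.998)^(0.998/(0.998−0.359)) = (0.3597)^(1.562) = 0.2025.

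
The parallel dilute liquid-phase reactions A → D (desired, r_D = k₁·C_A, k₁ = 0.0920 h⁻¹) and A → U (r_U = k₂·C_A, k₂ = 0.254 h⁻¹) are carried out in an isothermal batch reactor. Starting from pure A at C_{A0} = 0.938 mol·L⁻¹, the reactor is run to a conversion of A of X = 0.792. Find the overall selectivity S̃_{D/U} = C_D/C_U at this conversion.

C_A = C_{A0}(1−X) = 0.1951 mol·L⁻¹.
Both paths are first order in A, so the instantaneous fraction to D is constant: dC_D/d(−C_A) = k₁/(k₁+k₂) = 0.2659.
C_D = 0.2659·(C_{A0}−C_A) = 0.2659×0.7429 = 0.198 mol·L⁻¹.
C_U = (C_{A0}−C_A)−C_D = 0.5454 mol·L⁻¹; S̃_{D/U} = 0.1975/0.5454 = 0.362.

0.362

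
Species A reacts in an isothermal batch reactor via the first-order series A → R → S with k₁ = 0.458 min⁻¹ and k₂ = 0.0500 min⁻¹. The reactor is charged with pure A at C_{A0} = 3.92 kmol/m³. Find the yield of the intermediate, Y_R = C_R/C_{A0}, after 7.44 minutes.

0.737

The intermediate concentration in a first-order A→B→C sequence is C_R = k₁C_{A0}(e^(−k₁t) − e^(−k₂t))/(k₂−k₁).
e^(−k₁t) = e^(−0.458×7.44) = e^(−3.408) = 0.03312; e^(−k₂t) = e^(−0.3720) = 0.6894.
C_R = 0.458×3.92/(0.0500−0.458) × (0.03312−0.6894) = (-4.400)×(-0.6562) = 2.888 kmol/m³.
Y_R = C_R/C_{A0} = 2.888/3.92 = 0.737.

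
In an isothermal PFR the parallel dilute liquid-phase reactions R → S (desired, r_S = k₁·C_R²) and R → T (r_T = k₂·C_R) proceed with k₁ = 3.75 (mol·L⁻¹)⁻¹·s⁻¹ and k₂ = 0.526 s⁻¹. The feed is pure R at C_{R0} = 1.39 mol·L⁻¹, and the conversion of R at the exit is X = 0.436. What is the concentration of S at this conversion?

0.535 mol·L⁻¹

C_R = C_{R0}(1−X) = 0.7840 mol·L⁻¹.
Along a PFR/batch, dC_T/dC_R = −r_T/(r_S+r_T) = −k₂/(k₂+k₁·C_R).
Integrating from C_{R0} to C_R: C_T = (0.526/3.75)·ln[(0.526+3.75·1.39)/(0.526+3.75·0.784)] = 0.1403·ln(5.738/3.466) = 0.07073 mol·L⁻¹.
Then C_S = (C_{R0}−C_R) − C_T = 0.6060 − 0.07073 = 0.5353 mol·L⁻¹.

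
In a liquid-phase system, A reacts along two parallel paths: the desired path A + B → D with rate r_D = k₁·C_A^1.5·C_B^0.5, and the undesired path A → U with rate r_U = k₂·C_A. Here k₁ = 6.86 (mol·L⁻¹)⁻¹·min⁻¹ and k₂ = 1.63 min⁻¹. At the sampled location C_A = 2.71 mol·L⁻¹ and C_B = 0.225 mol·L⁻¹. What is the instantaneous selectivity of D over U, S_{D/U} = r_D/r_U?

3.29

S_{D/U} = r_D/r_U = (k₁·C_A^1.5·C_B^0.5)/(k₂·C_A) = (k₁/k₂)·C_A^0.5·C_B^0.5.
= (6.86×2.710^1.5×0.2250^0.5) / (1.63×2.710) = 14.52/4.417 = 3.29.
Since the desired path is higher order in A, keeping C_A high (PFR or concentrated feed) favours D.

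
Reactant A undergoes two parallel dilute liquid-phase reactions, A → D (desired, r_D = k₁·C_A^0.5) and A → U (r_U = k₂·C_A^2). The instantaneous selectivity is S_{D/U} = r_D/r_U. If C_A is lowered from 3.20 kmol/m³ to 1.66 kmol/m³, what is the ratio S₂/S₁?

S_{D/U} = (k₁/k₂)·C_A^-1.5, so S₂/S₁ = (C_{A,2}/C_{A,1})^-1.5.
= (1.66/3.20)^(-1.5) = (0.5187)^(-1.5) = 2.68.
Selectivity toward D rises as C_A falls — low-concentration operation is favoured.

2.68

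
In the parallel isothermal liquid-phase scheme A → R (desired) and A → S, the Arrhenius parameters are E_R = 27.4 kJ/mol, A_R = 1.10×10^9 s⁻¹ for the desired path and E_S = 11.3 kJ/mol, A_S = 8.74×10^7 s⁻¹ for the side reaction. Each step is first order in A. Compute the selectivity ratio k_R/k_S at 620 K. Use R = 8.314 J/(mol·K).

0.554

With equal orders, S_{R/S} = k_R/k_S = (A_R/A_S)·exp[(E_S−E_R)/(RT)].
(E_S−E_R)/(RT) = (11.3−27.4)×10³/(8.314×620) = -16100/5155 = -3.123.
k_R/k_S = (1.10×10^9/8.74×10^7)·exp(-3.123) = 12.59 × 0.04401 = 0.554.
Since E_R > E_S, raising the temperature improves selectivity toward R.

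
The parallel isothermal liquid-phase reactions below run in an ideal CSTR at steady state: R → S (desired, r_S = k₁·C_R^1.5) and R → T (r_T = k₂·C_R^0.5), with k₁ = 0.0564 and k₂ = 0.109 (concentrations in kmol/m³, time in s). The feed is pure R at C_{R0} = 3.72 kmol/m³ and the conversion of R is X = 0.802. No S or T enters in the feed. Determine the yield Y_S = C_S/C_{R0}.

0.221

Exit C_R = C_{R0}(1−X) = 3.72×0.198 = 0.7366 kmol/m³.
In a CSTR the entire volume is at exit conditions, so r_S = 0.0564×0.7366^1.5 = 0.03565 and r_T = 0.109×0.7366^0.5 = 0.09355.
Fraction of consumed R going to S: r_S/(r_S+r_T) = 0.2759.
C_S = 0.2759·C_{R0}·X = 0.2759×3.72×0.802 = 0.823 kmol/m³; Y_S = C_S/C_{R0} = 0.221.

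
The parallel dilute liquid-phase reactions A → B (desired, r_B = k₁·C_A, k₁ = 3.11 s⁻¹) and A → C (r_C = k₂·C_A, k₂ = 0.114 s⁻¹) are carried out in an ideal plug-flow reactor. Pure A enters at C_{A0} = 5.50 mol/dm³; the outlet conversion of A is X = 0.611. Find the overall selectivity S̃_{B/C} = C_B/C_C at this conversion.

27.3

C_A = C_{A0}(1−X) = 2.139 mol/dm³.
Both paths are first order in A, so the instantaneous fraction to B is constant: dC_B/d(−C_A) = k₁/(k₁+k₂) = 0.9646.
C_B = 0.9646·(C_{A0}−C_A) = 0.9646×3.361 = 3.24 mol/dm³.
C_C = (C_{A0}−C_A)−C_B = 0.1188 mol/dm³; S̃_{B/C} = 3.242/0.1188 = 27.3.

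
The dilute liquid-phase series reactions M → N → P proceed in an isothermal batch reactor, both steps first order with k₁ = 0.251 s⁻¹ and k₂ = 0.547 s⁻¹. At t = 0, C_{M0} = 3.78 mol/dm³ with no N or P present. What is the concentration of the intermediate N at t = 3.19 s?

The intermediate concentration in a first-order A→B→C sequence is C_N = k₁C_{M0}(e^(−k₁t) − e^(−k₂t))/(k₂−k₁).
e^(−k₁t) = e^(−0.251×3.19) = e^(−0.8007) = 0.4490; e^(−k₂t) = e^(−1.745) = 0.1747.
C_N = 0.251×3.78/(0.547−0.251) × (0.4490−0.1747) = 3.205×0.2744 = 0.8794 mol/dm³.

0.879 mol/dm³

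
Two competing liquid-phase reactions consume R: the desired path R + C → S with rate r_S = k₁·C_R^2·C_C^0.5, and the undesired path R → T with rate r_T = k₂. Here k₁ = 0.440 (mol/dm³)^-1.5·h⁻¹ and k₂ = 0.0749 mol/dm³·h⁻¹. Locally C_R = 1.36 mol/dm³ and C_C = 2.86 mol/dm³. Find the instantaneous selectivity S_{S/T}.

S_{S/T} = r_S/r_T = (k₁·C_R^2·C_C^0.5)/(k₂) = (k₁/k₂)·C_R^2·C_C^0.5.
= (0.440×1.360^2×2.860^0.5) / (0.0749) = 1.376/0.07490 = 18.4.
Since the desired path is higher order in R, keeping C_R high (PFR or concentrated feed) favours S.

18.4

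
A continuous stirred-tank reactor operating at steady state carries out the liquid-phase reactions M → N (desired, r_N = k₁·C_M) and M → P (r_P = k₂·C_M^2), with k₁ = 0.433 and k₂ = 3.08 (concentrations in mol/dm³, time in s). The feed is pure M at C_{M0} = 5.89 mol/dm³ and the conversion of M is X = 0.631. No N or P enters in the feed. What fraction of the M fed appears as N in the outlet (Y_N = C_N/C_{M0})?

0.0383

Exit C_M = C_{M0}(1−X) = 5.89×0.369 = 2.173 mol/dm³.
Rates in a CSTR are evaluated at the outlet concentration: r_N = 0.433×2.173 = 0.9411, r_P = 3.08×2.173^2 = 14.55.
Fraction of consumed M going to N: r_N/(r_N+r_P) = 0.06075.
C_N = 0.06075·C_{M0}·X = 0.06075×5.89×0.631 = 0.226 mol/dm³; Y_N = C_N/C_{M0} = 0.0383.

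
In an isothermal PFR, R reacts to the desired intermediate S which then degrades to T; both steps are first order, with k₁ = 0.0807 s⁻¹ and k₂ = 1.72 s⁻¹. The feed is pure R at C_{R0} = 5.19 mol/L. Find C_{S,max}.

0.209 mol/L

Evaluating C_S at τ_opt = ln(k₂/k₁)/(k₂−k₁) gives C_{S,max}/C_{R0} = (k₁/k₂)^[k₂/(k₂−k₁)].
= (0.0807/1.72)^(1.72/(1.72−0.0807)) = (0.04692)^(1.049) = 0.04036.
C_{S,max} = 0.04036×5.19 = 0.209 mol/L.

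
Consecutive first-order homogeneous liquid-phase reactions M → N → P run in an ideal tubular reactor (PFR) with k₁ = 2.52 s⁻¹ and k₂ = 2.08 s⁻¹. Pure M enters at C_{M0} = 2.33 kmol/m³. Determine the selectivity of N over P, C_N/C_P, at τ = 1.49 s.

0.146

For first-order series with pure M initially, C_N(τ) = k₁C_{M0}/(k₂−k₁)·(e^(−k₁τ) − e^(−k₂τ)).
e^(−k₁τ) = e^(−2.52×1.49) = e^(−3.755) = 0.02341; e^(−k₂τ) = e^(−3.099) = 0.04509.
C_N = 2.52×2.33/(2.08−2.52) × (0.02341−0.04509) = (-13.34)×(-0.02168) = 0.2893 kmol/m³.
C_M = C_{M0}e^(−k₁τ) = 0.05453 kmol/m³, so C_P = C_{M0}−C_M−C_N = 1.986 kmol/m³; C_N/C_P = 0.146.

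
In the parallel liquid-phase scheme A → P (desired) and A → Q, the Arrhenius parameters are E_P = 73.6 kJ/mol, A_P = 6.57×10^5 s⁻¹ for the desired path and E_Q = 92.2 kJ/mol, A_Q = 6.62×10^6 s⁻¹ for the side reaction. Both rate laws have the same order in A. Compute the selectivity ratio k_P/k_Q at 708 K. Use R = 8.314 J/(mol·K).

2.34

Since both paths have the same order in A, the concentration cancels and S_{P/Q} = k_P/k_Q = (A_P/A_Q)·exp[(E_Q−E_P)/(RT)].
(E_Q−E_P)/(RT) = (92.2−73.6)×10³/(8.314×708) = 18600/5886 = 3.160.
k_P/k_Q = (6.57×10^5/6.62×10^6)·exp(3.160) = 0.09924 × 23.57 = 2.34.
Since E_P < E_Q, lowering the temperature improves selectivity toward P.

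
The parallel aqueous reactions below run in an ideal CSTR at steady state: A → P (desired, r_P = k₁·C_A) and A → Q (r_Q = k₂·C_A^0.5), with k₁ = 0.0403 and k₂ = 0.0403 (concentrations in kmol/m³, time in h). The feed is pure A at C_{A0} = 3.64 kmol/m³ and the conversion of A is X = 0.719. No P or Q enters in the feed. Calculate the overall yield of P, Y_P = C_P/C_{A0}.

Exit C_A = C_{A0}(1−X) = 3.64×0.281 = 1.023 kmol/m³.
In a CSTR the entire volume is at exit conditions, so r_P = 0.0403×1.023 = 0.04122 and r_Q = 0.0403×1.023^0.5 = 0.04076.
Fraction of consumed A going to P: r_P/(r_P+r_Q) = 0.5028.
C_P = 0.5028·C_{A0}·X = 0.5028×3.64×0.719 = 1.32 kmol/m³; Y_P = C_P/C_{A0} = 0.362.

0.362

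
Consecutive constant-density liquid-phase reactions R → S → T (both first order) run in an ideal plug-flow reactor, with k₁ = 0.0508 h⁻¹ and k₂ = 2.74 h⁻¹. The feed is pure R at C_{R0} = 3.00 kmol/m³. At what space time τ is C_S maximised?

1.48 h

Setting dC_S/dτ = 0 gives τ_opt = ln(k₂/k₁)/(k₂−k₁).
= ln(2.74/0.0508)/(2.74−0.0508) = ln(53.94)/2.689 = 3.988/2.689 = 1.48 h.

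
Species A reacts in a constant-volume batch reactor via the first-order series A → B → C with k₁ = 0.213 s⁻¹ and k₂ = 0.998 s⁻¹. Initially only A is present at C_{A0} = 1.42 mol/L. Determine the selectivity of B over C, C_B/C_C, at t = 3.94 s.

0.245

For first-order series with pure A initially, C_B(t) = k₁C_{A0}/(k₂−k₁)·(e^(−k₁t) − e^(−k₂t)).
e^(−k₁t) = e^(−0.213×3.94) = e^(−0.8392) = 0.4320; e^(−k₂t) = e^(−3.932) = 0.01960.
C_B = 0.213×1.42/(0.998−0.213) × (0.4320−0.01960) = 0.3853×0.4124 = 0.1589 mol/L.
C_A = C_{A0}e^(−k₁t) = 0.6135 mol/L, so C_C = C_{A0}−C_A−C_B = 0.6476 mol/L; C_B/C_C = 0.245.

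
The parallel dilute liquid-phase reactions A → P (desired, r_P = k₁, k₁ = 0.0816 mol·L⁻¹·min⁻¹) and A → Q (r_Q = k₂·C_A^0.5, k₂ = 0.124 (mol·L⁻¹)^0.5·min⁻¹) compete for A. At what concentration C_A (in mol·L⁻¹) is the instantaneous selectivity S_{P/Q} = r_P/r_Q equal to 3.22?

S_{P/Q} = (k₁/k₂)·C_A^-0.5 ⇒ C_A = (S·k₂/k₁)^(-2).
= (3.22×0.124/0.0816)^(-2) = (4.893)^(-2) = 0.0418 mol·L⁻¹.

0.0418 mol·L⁻¹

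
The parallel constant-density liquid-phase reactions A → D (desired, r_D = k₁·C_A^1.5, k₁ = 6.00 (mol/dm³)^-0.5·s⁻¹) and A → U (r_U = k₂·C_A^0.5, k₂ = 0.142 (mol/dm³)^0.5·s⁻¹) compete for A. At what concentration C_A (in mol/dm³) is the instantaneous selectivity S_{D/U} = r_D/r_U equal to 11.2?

0.265 mol/dm³

S_{D/U} = (k₁/k₂)·C_A ⇒ C_A = S·k₂/k₁.
= 11.2×0.142/6.00 = 0.265 mol/dm³.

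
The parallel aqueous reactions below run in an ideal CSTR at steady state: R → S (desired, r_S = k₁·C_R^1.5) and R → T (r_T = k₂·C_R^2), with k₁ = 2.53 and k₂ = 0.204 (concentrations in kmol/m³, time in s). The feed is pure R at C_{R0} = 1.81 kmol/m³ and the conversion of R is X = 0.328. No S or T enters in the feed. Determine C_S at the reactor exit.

0.545 kmol/m³

Exit C_R = C_{R0}(1−X) = 1.81×0.672 = 1.216 kmol/m³.
A CSTR operates uniformly at the exit composition, giving r_S = 3.394 and r_T = 0.3018 (each k·C_R^n at C_R = 1.216).
Fraction of consumed R going to S: r_S/(r_S+r_T) = 0.9183.
C_S = 0.9183·C_{R0}·X = 0.9183×1.81×0.328 = 0.545 kmol/m³.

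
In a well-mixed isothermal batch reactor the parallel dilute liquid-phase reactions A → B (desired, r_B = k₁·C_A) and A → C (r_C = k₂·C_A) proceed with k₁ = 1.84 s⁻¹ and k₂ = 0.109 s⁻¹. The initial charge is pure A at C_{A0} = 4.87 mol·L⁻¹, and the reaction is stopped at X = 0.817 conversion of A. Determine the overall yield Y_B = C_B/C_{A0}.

C_A = C_{A0}(1−X) = 0.8912 mol·L⁻¹.
Both paths are first order in A, so the instantaneous fraction to B is constant: dC_B/d(−C_A) = k₁/(k₁+k₂) = 0.9441.
C_B = 0.9441·(C_{A0}−C_A) = 0.9441×3.979 = 3.76 mol·L⁻¹.
Y_B = C_B/C_{A0} = 3.756/4.87 = 0.771.

0.771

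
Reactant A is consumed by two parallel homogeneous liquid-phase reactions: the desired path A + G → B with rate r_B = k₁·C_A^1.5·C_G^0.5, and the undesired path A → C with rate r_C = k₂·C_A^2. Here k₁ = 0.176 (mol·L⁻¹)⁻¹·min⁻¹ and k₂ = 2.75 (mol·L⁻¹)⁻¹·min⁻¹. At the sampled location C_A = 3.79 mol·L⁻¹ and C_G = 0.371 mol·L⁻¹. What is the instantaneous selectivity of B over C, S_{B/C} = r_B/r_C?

0.0200

S_{B/C} = r_B/r_C = (k₁·C_A^1.5·C_G^0.5)/(k₂·C_A^2) = (k₁/k₂)·C_A^-0.5·C_G^0.5.
= (0.176×3.790^1.5×0.3710^0.5) / (2.75×3.790^2) = 0.7910/39.50 = 0.0200.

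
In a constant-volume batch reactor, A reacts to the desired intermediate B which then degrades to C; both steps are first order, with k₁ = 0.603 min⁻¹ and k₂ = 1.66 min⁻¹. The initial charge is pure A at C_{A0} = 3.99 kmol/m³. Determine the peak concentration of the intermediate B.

0.813 kmol/m³

Evaluating C_B at t_opt = ln(k₂/k₁)/(k₂−k₁) gives C_{B,max}/C_{A0} = (k₁/k₂)^[k₂/(k₂−k₁)].
= (0.603/1.66)^(1.66/(1.66−0.603)) = (0.3633)^(1.570) = 0.2039.
C_{B,max} = 0.2039×3.99 = 0.813 kmol/m³.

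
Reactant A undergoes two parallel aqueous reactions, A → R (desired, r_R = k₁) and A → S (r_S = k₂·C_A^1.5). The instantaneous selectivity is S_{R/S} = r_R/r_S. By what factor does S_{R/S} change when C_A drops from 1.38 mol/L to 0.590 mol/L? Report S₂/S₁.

S_{R/S} = (k₁/k₂)·C_A^-1.5, so S₂/S₁ = (C_{A,2}/C_{A,1})^-1.5.
= (0.590/1.38)^(-1.5) = (0.4275)^(-1.5) = 3.58.

3.58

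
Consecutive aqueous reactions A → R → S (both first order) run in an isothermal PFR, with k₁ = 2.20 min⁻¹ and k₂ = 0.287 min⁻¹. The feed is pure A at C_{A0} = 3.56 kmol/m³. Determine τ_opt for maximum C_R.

1.06 min

The intermediate peaks when r₁ = r₂, i.e. k₁e^(−k₁τ) = k₂e^(−k₂τ), giving τ_opt = ln(k₂/k₁)/(k₂−k₁).
= ln(0.287/2.20)/(0.287−2.20) = ln(0.1305)/-1.913 = -2.037/-1.913 = 1.06 min.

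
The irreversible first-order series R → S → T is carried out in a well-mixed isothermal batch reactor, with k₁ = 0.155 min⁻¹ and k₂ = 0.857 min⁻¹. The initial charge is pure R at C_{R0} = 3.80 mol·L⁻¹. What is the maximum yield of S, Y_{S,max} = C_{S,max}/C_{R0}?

Evaluating C_S at t_opt = ln(k₂/k₁)/(k₂−k₁) gives C_{S,max}/C_{R0} = (k₁/k₂)^[k₂/(k₂−k₁)].
= (0.155/0.857)^(0.857/(0.857−0.155)) = (0.1809)^(1.221) = 0.1240.

0.124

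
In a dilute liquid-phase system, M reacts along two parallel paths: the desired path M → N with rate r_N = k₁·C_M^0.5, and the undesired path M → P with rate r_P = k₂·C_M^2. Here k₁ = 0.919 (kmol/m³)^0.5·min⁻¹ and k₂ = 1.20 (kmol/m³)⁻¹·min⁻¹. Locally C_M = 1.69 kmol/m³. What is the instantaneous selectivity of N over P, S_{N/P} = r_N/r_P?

S_{N/P} = r_N/r_P = (k₁·C_M^0.5)/(k₂·C_M^2) = (k₁/k₂)·C_M^-1.5.
= (0.919×1.690^0.5) / (1.20×1.690^2) = 1.195/3.427 = 0.349.

0.349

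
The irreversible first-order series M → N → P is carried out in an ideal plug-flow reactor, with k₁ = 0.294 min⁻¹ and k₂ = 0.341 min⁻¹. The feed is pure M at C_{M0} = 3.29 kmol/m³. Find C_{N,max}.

For a first-order series the maximum intermediate yield is C_{N,max}/C_{M0} = (k₁/k₂)^[k₂/(k₂−k₁)].
= (0.294/0.341)^(0.341/(0.341−0.294)) = (0.8622)^(7.255) = 0.3410.
C_{N,max} = 0.3410×3.29 = 1.12 kmol/m³.

1.12 kmol/m³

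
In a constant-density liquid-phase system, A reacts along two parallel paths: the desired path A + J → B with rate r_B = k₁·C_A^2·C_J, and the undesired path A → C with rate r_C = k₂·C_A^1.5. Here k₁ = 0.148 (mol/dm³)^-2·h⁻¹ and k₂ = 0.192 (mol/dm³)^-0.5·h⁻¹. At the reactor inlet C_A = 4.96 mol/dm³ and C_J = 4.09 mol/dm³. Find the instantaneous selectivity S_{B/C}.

S_{B/C} = r_B/r_C = (k₁·C_A^2·C_J)/(k₂·C_A^1.5) = (k₁/k₂)·C_A^0.5·C_J.
= (0.148×4.960^2×4.090) / (0.192×4.960^1.5) = 14.89/2.121 = 7.02.

7.02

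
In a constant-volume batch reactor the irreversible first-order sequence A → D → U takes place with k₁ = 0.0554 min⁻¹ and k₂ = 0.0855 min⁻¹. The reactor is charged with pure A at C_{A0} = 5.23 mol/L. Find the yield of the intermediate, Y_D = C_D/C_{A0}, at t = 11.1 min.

0.283

The intermediate concentration in a first-order A→B→C sequence is C_D = k₁C_{A0}(e^(−k₁t) − e^(−k₂t))/(k₂−k₁).
e^(−k₁t) = e^(−0.0554×11.1) = e^(−0.6149) = 0.5407; e^(−k₂t) = e^(−0.9491) = 0.3871.
C_D = 0.0554×5.23/(0.0855−0.0554) × (0.5407−0.3871) = 9.626×0.1536 = 1.478 mol/L.
Y_D = C_D/C_{A0} = 1.478/5.23 = 0.283.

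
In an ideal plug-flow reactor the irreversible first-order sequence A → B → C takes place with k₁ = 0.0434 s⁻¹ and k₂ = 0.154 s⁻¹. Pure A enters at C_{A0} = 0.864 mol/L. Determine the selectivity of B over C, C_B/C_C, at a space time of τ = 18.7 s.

0.377

The intermediate concentration in a first-order A→B→C sequence is C_B = k₁C_{A0}(e^(−k₁τ) − e^(−k₂τ))/(k₂−k₁).
e^(−k₁τ) = e^(−0.0434×18.7) = e^(−0.8116) = 0.4442; e^(−k₂τ) = e^(−2.880) = 0.05615.
C_B = 0.0434×0.864/(0.154−0.0434) × (0.4442−0.05615) = 0.3390×0.3880 = 0.1316 mol/L.
C_A = C_{A0}e^(−k₁τ) = 0.3838 mol/L, so C_C = C_{A0}−C_A−C_B = 0.3487 mol/L; C_B/C_C = 0.377.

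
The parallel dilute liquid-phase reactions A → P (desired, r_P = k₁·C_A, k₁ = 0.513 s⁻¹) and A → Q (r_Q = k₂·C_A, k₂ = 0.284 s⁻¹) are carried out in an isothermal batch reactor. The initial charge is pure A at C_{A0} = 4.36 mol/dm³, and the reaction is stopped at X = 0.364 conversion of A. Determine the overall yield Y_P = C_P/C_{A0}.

C_A = C_{A0}(1−X) = 2.773 mol/dm³.
Both paths are first order in A, so the instantaneous fraction to P is constant: dC_P/d(−C_A) = k₁/(k₁+k₂) = 0.6437.
C_P = 0.6437·(C_{A0}−C_A) = 0.6437×1.587 = 1.02 mol/dm³.
Y_P = C_P/C_{A0} = 1.022/4.36 = 0.234.

0.234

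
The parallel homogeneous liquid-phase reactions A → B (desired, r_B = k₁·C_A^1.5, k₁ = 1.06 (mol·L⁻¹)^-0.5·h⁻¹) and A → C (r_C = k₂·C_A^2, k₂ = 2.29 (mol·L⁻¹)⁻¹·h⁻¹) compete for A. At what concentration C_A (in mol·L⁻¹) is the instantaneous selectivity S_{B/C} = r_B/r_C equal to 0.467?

S_{B/C} = (k₁/k₂)·C_A^-0.5 ⇒ C_A = (S·k₂/k₁)^(-2).
= (0.467×2.29/1.06)^(-2) = (1.009)^(-2) = 0.982 mol·L⁻¹.

0.982 mol·L⁻¹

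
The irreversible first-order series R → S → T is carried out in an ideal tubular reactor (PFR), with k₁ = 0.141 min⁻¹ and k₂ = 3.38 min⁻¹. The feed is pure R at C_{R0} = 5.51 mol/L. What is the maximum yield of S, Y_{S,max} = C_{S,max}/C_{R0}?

Evaluating C_S at τ_opt = ln(k₂/k₁)/(k₂−k₁) gives C_{S,max}/C_{R0} = (k₁/k₂)^[k₂/(k₂−k₁)].
= (0.141/3.38)^(3.38/(3.38−0.141)) = (0.04172)^(1.044) = 0.03633.

0.0363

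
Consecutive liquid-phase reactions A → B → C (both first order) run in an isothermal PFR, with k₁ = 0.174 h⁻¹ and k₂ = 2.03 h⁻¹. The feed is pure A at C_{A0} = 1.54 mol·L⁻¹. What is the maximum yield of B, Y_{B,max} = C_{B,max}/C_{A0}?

At the optimum, C_{B,max}/C_{A0} = (k₁/k₂)^[k₂/(k₂−k₁)].
= (0.174/2.03)^(2.03/(2.03−0.174)) = (0.08571)^(1.094) = 0.06808.

0.0681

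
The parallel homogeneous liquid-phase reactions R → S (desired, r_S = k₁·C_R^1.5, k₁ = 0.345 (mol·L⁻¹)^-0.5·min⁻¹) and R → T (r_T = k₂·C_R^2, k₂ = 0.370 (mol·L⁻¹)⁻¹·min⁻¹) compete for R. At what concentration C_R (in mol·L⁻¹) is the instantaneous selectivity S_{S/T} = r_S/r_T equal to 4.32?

0.0466 mol·L⁻¹

S_{S/T} = (k₁/k₂)·C_R^-0.5 ⇒ C_R = (S·k₂/k₁)^(-2).
= (4.32×0.370/0.345)^(-2) = (4.633)^(-2) = 0.0466 mol·L⁻¹.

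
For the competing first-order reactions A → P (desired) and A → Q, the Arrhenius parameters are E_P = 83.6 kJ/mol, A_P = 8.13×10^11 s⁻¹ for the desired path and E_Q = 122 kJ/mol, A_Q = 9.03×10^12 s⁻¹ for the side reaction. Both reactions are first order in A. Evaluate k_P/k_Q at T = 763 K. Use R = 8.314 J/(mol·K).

k_P/k_Q = (A_P/A_Q)·exp[−(E_P−E_Q)/(RT)] = (A_P/A_Q)·exp[(E_Q−E_P)/(RT)].
(E_Q−E_P)/(RT) = (122−83.6)×10³/(8.314×763) = 38400/6344 = 6.053.
k_P/k_Q = (8.13×10^11/9.03×10^12)·exp(6.053) = 0.09003 × 425.5 = 38.3.

38.3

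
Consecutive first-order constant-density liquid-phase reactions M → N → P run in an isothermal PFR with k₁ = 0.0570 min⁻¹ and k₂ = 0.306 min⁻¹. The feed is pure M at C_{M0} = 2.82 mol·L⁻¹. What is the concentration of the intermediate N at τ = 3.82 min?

The intermediate concentration in a first-order A→B→C sequence is C_N = k₁C_{M0}(e^(−k₁τ) − e^(−k₂τ))/(k₂−k₁).
e^(−k₁τ) = e^(−0.0570×3.82) = e^(−0.2177) = 0.8043; e^(−k₂τ) = e^(−1.169) = 0.3107.
C_N = 0.0570×2.82/(0.306−0.0570) × (0.8043−0.3107) = 0.6455×0.4936 = 0.3187 mol·L⁻¹.

0.319 mol·L⁻¹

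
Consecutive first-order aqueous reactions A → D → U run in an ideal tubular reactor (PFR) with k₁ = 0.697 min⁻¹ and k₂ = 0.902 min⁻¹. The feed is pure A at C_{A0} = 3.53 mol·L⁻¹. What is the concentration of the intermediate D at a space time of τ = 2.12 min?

0.965 mol·L⁻¹

For first-order series with pure A initially, C_D(τ) = k₁C_{A0}/(k₂−k₁)·(e^(−k₁τ) − e^(−k₂τ)).
e^(−k₁τ) = e^(−0.697×2.12) = e^(−1.478) = 0.2282; e^(−k₂τ) = e^(−1.912) = 0.1477.
C_D = 0.697×3.53/(0.902−0.697) × (0.2282−0.1477) = 12.00×0.08043 = 0.9653 mol·L⁻¹.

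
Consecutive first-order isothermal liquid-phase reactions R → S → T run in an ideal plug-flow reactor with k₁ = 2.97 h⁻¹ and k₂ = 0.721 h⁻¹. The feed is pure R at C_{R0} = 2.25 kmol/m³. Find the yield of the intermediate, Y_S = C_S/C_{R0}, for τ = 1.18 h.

The intermediate concentration in a first-order A→B→C sequence is C_S = k₁C_{R0}(e^(−k₁τ) − e^(−k₂τ))/(k₂−k₁).
e^(−k₁τ) = e^(−2.97×1.18) = e^(−3.505) = 0.03006; e^(−k₂τ) = e^(−0.8508) = 0.4271.
C_S = 2.97×2.25/(0.721−2.97) × (0.03006−0.4271) = (-2.971)×(-0.3970) = 1.180 kmol/m³.
Y_S = C_S/C_{R0} = 1.180/2.25 = 0.524.

0.524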